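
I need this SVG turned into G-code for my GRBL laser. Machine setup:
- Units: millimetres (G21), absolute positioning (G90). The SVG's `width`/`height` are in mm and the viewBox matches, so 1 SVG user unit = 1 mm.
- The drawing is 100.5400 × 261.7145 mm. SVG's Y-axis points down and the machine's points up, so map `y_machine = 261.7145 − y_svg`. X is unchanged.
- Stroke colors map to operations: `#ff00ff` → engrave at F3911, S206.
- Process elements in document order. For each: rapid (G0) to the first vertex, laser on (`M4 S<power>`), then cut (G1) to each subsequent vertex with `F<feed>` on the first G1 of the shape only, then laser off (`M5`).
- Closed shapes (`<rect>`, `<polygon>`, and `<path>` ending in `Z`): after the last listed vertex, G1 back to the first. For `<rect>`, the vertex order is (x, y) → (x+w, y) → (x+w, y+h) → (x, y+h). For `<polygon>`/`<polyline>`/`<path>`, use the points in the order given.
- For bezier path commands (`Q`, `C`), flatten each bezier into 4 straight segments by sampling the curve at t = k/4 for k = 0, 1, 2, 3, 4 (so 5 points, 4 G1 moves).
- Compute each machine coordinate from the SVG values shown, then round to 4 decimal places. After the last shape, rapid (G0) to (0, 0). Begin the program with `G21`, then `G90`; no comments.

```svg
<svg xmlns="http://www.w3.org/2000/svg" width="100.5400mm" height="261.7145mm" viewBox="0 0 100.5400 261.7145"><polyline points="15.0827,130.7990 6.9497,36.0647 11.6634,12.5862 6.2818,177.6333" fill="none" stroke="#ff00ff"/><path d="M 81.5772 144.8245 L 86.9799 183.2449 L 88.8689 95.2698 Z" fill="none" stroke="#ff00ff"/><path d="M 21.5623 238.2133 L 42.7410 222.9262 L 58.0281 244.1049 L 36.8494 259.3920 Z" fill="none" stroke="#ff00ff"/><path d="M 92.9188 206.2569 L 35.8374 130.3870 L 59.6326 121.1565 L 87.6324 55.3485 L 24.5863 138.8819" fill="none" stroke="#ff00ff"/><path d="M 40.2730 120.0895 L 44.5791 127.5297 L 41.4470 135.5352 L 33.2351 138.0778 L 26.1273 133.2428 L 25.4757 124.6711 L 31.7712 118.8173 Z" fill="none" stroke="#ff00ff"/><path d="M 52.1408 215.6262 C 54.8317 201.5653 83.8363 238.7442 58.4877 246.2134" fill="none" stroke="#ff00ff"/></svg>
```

G21
G90
G0 X15.0827 Y130.9155
M4 S206
G1 X6.9497 Y225.6498 F3911
G1 X11.6634 Y249.1283
G1 X6.2818 Y84.0812
M5
G0 X81.5772 Y116.8900
M4 S206
G1 X86.9799 Y78.4696 F3911
G1 X88.8689 Y166.4447
G1 X81.5772 Y116.8900
M5
G0 X21.5623 Y23.5012
M4 S206
G1 X42.7410 Y38.7883 F3911
G1 X58.0281 Y17.6096
G1 X36.8494 Y2.3225
G1 X21.5623 Y23.5012
M5
G0 X92.9188 Y55.4576
M4 S206
G1 X35.8374 Y131.3275 F3911
G1 X59.6326 Y140.5580
G1 X87.6324 Y206.3660
G1 X24.5863 Y122.8326
M5
G0 X40.2730 Y141.6250
M4 S206
G1 X44.5791 Y134.1848 F3911
G1 X41.4470 Y126.1793
G1 X33.2351 Y123.6367
G1 X26.1273 Y128.4717
G1 X25.4757 Y137.0434
G1 X31.7712 Y142.8972
G1 X40.2730 Y141.6250
M5
G0 X52.1408 Y46.0883
M4 S206
G1 X57.8324 Y48.2913 F3911
G1 X65.8291 Y38.8685
G1 X68.5683 Y25.4087
G1 X58.4877 Y15.5011
M5
G0 X0.0000 Y0.0000

1 u = 1 mm; y_m = 261.7145 − y.

[1] `<polyline>` open polyline, #ff00ff→engrave S206 F3911: (15.0827,130.9155) → (6.9497,225.6498) → (11.6634,249.1283) → (6.2818,84.0812)

[2] `<path>` closed polygon, #ff00ff→engrave S206 F3911: (81.5772,116.8900) → (86.9799,78.4696) → (88.8689,166.4447) → (81.5772,116.8900) (closed)

[3] `<path>` regular polygon, #ff00ff→engrave S206 F3911: (21.5623,23.5012) → (42.7410,38.7883) → (58.0281,17.6096) → (36.8494,2.3225) → (21.5623,23.5012) (closed)

[4] `<path>` open polyline, #ff00ff→engrave S206 F3911: (92.9188,55.4576) → (35.8374,131.3275) → (59.6326,140.5580) → (87.6324,206.3660) → (24.5863,122.8326)

[5] `<path>` regular polygon, #ff00ff→engrave S206 F3911: (40.2730,141.6250) → (44.5791,134.1848) → (41.4470,126.1793) → (33.2351,123.6367) → (26.1273,128.4717) → (25.4757,137.0434) → (31.7712,142.8972) → (40.2730,141.6250) (closed)

[6] `<path>` cubic bezier, #ff00ff→engrave S206 F3911: (52.1408,46.0883) → (57.8324,48.2913) → (65.8291,38.8685) → (68.5683,25.4087) → (58.4877,15.5011)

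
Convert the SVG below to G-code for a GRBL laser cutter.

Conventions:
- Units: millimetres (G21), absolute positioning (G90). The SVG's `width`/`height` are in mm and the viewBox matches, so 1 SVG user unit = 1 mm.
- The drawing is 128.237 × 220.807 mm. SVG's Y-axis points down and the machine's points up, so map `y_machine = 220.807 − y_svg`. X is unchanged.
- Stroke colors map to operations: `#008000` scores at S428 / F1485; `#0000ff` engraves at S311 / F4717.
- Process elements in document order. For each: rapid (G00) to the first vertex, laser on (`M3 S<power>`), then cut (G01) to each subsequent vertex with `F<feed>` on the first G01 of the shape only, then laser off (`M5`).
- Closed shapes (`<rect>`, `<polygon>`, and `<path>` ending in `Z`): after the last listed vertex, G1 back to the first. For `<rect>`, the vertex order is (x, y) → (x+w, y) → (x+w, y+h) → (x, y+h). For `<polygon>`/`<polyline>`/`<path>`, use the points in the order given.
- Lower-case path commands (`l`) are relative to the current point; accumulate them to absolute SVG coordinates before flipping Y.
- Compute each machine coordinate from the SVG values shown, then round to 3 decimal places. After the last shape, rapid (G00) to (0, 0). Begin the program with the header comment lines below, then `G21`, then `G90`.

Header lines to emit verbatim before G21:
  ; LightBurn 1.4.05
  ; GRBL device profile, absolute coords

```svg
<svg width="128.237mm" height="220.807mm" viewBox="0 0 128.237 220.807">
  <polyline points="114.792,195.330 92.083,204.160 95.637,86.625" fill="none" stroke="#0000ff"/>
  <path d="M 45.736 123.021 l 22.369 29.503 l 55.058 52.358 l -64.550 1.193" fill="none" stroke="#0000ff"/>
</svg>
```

Since the viewBox matches the mm dimensions, user units are millimetres directly. The only transform is the Y-flip y_m = 220.807 − y_svg.

Shape 1 is a open polyline drawn with `<polyline>`. Its stroke #0000ff means engrave at S311, F4717. After flipping Y the toolpath is (114.792,25.477) → (92.083,16.647) → (95.637,134.182).

Shape 2 is a open polyline drawn with `<path>`. Its stroke #0000ff means engrave at S311, F4717. After flipping Y the toolpath is (45.736,97.786) → (68.105,68.283) → (123.163,15.925) → (58.613,14.732).

; LightBurn 1.4.05
; GRBL device profile, absolute coords
G21
G90
G00 X114.792 Y25.477
M3 S311
G01 X92.083 Y16.647 F4717
G01 X95.637 Y134.182
M5
G00 X45.736 Y97.786
M3 S311
G01 X68.105 Y68.283 F4717
G01 X123.163 Y15.925
G01 X58.613 Y14.732
M5
G00 X0.000 Y0.000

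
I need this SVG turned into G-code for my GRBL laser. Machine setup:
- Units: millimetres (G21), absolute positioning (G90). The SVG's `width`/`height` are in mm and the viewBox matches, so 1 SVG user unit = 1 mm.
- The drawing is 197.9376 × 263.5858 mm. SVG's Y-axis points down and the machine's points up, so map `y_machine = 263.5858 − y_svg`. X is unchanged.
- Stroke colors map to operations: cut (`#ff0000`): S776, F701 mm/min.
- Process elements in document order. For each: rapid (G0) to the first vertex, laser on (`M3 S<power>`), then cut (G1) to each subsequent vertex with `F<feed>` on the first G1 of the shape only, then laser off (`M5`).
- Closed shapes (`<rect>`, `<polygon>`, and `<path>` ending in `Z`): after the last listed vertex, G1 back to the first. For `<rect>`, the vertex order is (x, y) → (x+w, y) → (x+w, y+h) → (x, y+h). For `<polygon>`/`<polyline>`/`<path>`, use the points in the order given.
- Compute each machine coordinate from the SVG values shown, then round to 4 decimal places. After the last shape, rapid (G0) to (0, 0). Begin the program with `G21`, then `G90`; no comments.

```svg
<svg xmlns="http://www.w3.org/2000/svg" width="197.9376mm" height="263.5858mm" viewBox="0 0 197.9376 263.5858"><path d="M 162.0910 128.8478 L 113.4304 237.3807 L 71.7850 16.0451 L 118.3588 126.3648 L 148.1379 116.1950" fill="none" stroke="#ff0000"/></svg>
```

viewBox `0 0 197.9376 263.5858` with mm width/height → 1 unit = 1 mm. Flip: y_m = 263.5858 − y_svg.

**Shape 1** — `<path>` open polyline, stroke `#ff0000` → cut (S776, F701). Machine vertices: (162.0910,134.7380) → (113.4304,26.2051) → (71.7850,247.5407) → (118.3588,137.2210) → (148.1379,147.3908). Open path.

G21
G90
G0 X162.0910 Y134.7380
M3 S776
G1 X113.4304 Y26.2051 F701
G1 X71.7850 Y247.5407
G1 X118.3588 Y137.2210
G1 X148.1379 Y147.3908
M5
G0 X0.0000 Y0.0000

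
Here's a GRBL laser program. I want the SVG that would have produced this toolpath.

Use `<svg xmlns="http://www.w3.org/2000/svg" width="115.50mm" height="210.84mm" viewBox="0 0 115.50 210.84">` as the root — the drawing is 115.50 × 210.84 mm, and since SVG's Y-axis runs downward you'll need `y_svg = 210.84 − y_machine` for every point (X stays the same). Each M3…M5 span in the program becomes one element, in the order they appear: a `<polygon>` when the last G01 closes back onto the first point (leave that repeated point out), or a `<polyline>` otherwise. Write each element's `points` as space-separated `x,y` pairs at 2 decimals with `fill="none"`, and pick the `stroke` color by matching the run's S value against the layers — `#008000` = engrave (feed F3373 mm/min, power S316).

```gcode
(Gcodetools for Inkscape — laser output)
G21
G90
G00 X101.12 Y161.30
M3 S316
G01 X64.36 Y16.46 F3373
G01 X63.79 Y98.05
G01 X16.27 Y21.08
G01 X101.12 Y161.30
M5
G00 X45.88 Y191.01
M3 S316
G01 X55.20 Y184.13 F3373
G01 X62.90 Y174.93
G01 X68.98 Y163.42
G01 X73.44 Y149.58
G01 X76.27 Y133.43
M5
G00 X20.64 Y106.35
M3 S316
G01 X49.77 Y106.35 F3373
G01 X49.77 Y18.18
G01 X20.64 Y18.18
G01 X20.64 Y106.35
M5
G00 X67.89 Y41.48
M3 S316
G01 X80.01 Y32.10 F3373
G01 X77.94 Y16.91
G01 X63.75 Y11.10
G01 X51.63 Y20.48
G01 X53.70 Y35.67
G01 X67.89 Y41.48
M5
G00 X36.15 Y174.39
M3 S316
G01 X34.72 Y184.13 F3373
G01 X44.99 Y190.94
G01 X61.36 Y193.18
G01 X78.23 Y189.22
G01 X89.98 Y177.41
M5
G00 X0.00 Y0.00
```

Machine Y-up, SVG Y-down with viewBox height 210.84, so y_svg = 210.84 − y_machine; X carries over. Every run uses S316, so all elements get stroke `#008000` (engrave).

Run 1: The run returns to its start, so emit a `<polygon>` with points (Y-flipped): 101.12,49.54 64.36,194.38 63.79,112.79 16.27,189.76.

Run 2: The run is open, so emit a `<polyline>` with points (Y-flipped): 45.88,19.83 55.20,26.71 62.90,35.91 68.98,47.42 73.44,61.26 76.27,77.41.

Run 3: The run returns to its start, so emit a `<polygon>` with points (Y-flipped): 20.64,104.49 49.77,104.49 49.77,192.66 20.64,192.66.

Run 4: The run returns to its start, so emit a `<polygon>` with points (Y-flipped): 67.89,169.36 80.01,178.74 77.94,193.93 63.75,199.74 51.63,190.36 53.70,175.17.

Run 5: The run is open, so emit a `<polyline>` with points (Y-flipped): 36.15,36.45 34.72,26.71 44.99,19.90 61.36,17.66 78.23,21.62 89.98,33.43.

<svg xmlns="http://www.w3.org/2000/svg" width="115.50mm" height="210.84mm" viewBox="0 0 115.50 210.84">
  <polygon points="101.12,49.54 64.36,194.38 63.79,112.79 16.27,189.76" fill="none" stroke="#008000"/>
  <polyline points="45.88,19.83 55.20,26.71 62.90,35.91 68.98,47.42 73.44,61.26 76.27,77.41" fill="none" stroke="#008000"/>
  <polygon points="20.64,104.49 49.77,104.49 49.77,192.66 20.64,192.66" fill="none" stroke="#008000"/>
  <polygon points="67.89,169.36 80.01,178.74 77.94,193.93 63.75,199.74 51.63,190.36 53.70,175.17" fill="none" stroke="#008000"/>
  <polyline points="36.15,36.45 34.72,26.71 44.99,19.90 61.36,17.66 78.23,21.62 89.98,33.43" fill="none" stroke="#008000"/>
</svg>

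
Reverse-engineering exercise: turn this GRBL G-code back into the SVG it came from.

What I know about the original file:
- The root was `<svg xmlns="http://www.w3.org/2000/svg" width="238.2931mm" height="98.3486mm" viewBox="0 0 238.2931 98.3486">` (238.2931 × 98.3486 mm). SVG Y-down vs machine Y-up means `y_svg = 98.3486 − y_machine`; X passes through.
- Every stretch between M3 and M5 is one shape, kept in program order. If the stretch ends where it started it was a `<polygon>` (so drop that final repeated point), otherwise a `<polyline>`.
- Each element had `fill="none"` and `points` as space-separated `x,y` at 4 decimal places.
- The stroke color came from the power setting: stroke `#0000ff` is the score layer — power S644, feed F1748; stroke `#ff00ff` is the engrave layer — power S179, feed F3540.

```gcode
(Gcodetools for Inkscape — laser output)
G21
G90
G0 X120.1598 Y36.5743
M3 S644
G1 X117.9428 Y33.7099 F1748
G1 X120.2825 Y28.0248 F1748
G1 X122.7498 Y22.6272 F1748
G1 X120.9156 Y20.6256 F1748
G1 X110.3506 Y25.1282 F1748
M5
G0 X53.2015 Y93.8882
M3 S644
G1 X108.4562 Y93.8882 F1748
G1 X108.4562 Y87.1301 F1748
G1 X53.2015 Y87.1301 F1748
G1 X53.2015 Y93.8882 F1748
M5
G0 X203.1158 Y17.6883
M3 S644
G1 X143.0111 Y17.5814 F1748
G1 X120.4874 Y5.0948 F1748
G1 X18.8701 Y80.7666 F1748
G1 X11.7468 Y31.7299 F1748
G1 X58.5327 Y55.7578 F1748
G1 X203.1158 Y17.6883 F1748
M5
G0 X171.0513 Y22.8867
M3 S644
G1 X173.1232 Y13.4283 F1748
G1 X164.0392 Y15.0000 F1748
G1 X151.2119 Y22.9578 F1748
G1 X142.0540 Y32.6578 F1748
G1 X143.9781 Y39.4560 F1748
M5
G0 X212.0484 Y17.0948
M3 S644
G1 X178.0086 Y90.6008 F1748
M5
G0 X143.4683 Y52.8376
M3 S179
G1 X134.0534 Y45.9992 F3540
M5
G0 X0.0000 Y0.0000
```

y_svg = 98.3486 − y_m.

[1] S644→`#0000ff` (score); open run; points: 120.1598,61.7743 117.9428,64.6387 120.2825,70.3238 122.7498,75.7214 120.9156,77.7230 110.3506,73.2204

[2] S644→`#0000ff` (score); closed run; points: 53.2015,4.4604 108.4562,4.4604 108.4562,11.2185 53.2015,11.2185

[3] S644→`#0000ff` (score); closed run; points: 203.1158,80.6603 143.0111,80.7672 120.4874,93.2538 18.8701,17.5820 11.7468,66.6187 58.5327,42.5908

[4] S644→`#0000ff` (score); open run; points: 171.0513,75.4619 173.1232,84.9203 164.0392,83.3486 151.2119,75.3908 142.0540,65.6908 143.9781,58.8926

[5] S644→`#0000ff` (score); open run; points: 212.0484,81.2538 178.0086,7.7478

[6] S179→`#ff00ff` (engrave); open run; points: 143.4683,45.5110 134.0534,52.3494

<svg xmlns="http://www.w3.org/2000/svg" width="238.2931mm" height="98.3486mm" viewBox="0 0 238.2931 98.3486">
  <polyline points="120.1598,61.7743 117.9428,64.6387 120.2825,70.3238 122.7498,75.7214 120.9156,77.7230 110.3506,73.2204" fill="none" stroke="#0000ff"/>
  <polygon points="53.2015,4.4604 108.4562,4.4604 108.4562,11.2185 53.2015,11.2185" fill="none" stroke="#0000ff"/>
  <polygon points="203.1158,80.6603 143.0111,80.7672 120.4874,93.2538 18.8701,17.5820 11.7468,66.6187 58.5327,42.5908" fill="none" stroke="#0000ff"/>
  <polyline points="171.0513,75.4619 173.1232,84.9203 164.0392,83.3486 151.2119,75.3908 142.0540,65.6908 143.9781,58.8926" fill="none" stroke="#0000ff"/>
  <polyline points="212.0484,81.2538 178.0086,7.7478" fill="none" stroke="#0000ff"/>
  <polyline points="143.4683,45.5110 134.0534,52.3494" fill="none" stroke="#ff00ff"/>
</svg>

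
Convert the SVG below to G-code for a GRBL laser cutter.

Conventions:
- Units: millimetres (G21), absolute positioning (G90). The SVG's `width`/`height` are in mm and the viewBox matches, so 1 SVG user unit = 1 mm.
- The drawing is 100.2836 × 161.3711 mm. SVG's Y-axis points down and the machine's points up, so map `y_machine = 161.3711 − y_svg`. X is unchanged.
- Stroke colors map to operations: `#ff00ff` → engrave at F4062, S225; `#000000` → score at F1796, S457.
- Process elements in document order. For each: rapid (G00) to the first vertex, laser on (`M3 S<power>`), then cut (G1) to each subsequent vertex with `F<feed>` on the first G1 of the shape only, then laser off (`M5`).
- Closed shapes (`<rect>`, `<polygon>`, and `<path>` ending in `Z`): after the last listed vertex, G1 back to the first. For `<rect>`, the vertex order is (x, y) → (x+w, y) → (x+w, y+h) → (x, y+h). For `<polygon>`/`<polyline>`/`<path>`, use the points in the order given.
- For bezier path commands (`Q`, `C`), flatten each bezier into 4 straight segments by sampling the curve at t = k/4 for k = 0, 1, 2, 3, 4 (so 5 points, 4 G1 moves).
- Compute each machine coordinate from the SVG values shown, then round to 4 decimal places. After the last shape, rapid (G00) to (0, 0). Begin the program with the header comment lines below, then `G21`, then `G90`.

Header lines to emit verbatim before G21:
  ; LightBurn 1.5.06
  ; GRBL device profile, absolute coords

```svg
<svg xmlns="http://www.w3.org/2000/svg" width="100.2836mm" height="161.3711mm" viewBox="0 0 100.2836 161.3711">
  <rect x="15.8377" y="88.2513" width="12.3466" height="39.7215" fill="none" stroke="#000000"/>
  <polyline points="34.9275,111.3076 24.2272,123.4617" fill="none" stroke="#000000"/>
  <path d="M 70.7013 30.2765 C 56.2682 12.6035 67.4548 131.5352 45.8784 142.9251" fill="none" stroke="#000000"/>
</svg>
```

viewBox `0 0 100.2836 161.3711` with mm width/height → 1 unit = 1 mm. Flip: y_m = 161.3711 − y_svg.

**Shape 1** — `<rect>` rectangle, stroke `#000000` → score (S457, F1796). Machine vertices: (15.8377,73.1198) → (28.1843,73.1198) → (28.1843,33.3983) → (15.8377,33.3983) → (15.8377,73.1198). Closed: final G1 returns to the first vertex.

**Shape 2** — `<polyline>` line segment, stroke `#000000` → score (S457, F1796). Machine vertices: (34.9275,50.0635) → (24.2272,37.9094). Open path.

**Shape 3** — `<path>` cubic bezier, stroke `#000000` → score (S457, F1796). Control points (SVG): P0=(70.7013,30.2765), P1=(56.2682,12.6035), P2=(67.4548,131.5352), P3=(45.8784,142.9251); sampled at t=k/4. Machine vertices: (70.7013,131.0946) → (63.7679,122.5508) → (60.9686,85.6689) → (56.8299,43.3377) → (45.8784,18.4460). Open path.

; LightBurn 1.5.06
; GRBL device profile, absolute coords
G21
G90
G00 X15.8377 Y73.1198
M3 S457
G1 X28.1843 Y73.1198 F1796
G1 X28.1843 Y33.3983
G1 X15.8377 Y33.3983
G1 X15.8377 Y73.1198
M5
G00 X34.9275 Y50.0635
M3 S457
G1 X24.2272 Y37.9094 F1796
M5
G00 X70.7013 Y131.0946
M3 S457
G1 X63.7679 Y122.5508 F1796
G1 X60.9686 Y85.6689
G1 X56.8299 Y43.3377
G1 X45.8784 Y18.4460
M5
G00 X0.0000 Y0.0000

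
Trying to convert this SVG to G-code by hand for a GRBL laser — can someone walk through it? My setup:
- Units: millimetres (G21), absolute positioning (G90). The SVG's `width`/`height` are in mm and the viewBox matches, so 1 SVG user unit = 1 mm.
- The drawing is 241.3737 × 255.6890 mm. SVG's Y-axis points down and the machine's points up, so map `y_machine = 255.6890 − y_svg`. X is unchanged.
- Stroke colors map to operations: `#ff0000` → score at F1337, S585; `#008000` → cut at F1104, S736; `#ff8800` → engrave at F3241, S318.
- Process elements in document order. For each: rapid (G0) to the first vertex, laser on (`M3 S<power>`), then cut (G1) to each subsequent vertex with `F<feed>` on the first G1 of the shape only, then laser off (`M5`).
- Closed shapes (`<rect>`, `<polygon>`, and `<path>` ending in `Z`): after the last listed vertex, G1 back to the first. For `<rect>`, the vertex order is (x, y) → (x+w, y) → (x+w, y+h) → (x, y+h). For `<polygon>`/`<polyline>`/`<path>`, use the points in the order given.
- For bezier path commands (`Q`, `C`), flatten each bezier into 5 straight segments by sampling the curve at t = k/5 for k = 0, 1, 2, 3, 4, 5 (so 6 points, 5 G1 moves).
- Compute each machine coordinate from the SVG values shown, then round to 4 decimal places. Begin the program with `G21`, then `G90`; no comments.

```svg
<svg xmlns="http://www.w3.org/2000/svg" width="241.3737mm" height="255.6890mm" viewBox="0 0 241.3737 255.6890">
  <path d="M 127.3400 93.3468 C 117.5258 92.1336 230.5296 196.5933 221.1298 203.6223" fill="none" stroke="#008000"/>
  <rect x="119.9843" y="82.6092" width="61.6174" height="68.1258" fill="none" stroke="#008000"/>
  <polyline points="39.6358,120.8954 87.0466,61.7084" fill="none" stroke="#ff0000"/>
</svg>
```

G21
G90
G0 X127.3400 Y162.3422
M3 S736
G1 X134.2279 Y152.0142 F1104
G1 X158.8214 Y126.0737
G1 X189.3500 Y94.2696
G1 X214.0430 Y66.3510
G1 X221.1298 Y52.0667
M5
G0 X119.9843 Y173.0798
M3 S736
G1 X181.6017 Y173.0798 F1104
G1 X181.6017 Y104.9540
G1 X119.9843 Y104.9540
G1 X119.9843 Y173.0798
M5
G0 X39.6358 Y134.7936
M3 S585
G1 X87.0466 Y193.9806 F1337
M5

viewBox `0 0 241.3737 255.6890` with mm width/height → 1 unit = 1 mm. Flip: y_m = 255.6890 − y_svg.

**Shape 1** — `<path>` cubic bezier, stroke `#008000` → cut (S736, F1104). Control points (SVG): P0=(127.3400,93.3468), P1=(117.5258,92.1336), P2=(230.5296,196.5933), P3=(221.1298,203.6223); sampled at t=k/5. Machine vertices: (127.3400,162.3422) → (134.2279,152.0142) → (158.8214,126.0737) → (189.3500,94.2696) → (214.0430,66.3510) → (221.1298,52.0667). Open path.

**Shape 2** — `<rect>` rectangle, stroke `#008000` → cut (S736, F1104). Machine vertices: (119.9843,173.0798) → (181.6017,173.0798) → (181.6017,104.9540) → (119.9843,104.9540) → (119.9843,173.0798). Closed: final G1 returns to the first vertex.

**Shape 3** — `<polyline>` line segment, stroke `#ff0000` → score (S585, F1337). Machine vertices: (39.6358,134.7936) → (87.0466,193.9806). Open path.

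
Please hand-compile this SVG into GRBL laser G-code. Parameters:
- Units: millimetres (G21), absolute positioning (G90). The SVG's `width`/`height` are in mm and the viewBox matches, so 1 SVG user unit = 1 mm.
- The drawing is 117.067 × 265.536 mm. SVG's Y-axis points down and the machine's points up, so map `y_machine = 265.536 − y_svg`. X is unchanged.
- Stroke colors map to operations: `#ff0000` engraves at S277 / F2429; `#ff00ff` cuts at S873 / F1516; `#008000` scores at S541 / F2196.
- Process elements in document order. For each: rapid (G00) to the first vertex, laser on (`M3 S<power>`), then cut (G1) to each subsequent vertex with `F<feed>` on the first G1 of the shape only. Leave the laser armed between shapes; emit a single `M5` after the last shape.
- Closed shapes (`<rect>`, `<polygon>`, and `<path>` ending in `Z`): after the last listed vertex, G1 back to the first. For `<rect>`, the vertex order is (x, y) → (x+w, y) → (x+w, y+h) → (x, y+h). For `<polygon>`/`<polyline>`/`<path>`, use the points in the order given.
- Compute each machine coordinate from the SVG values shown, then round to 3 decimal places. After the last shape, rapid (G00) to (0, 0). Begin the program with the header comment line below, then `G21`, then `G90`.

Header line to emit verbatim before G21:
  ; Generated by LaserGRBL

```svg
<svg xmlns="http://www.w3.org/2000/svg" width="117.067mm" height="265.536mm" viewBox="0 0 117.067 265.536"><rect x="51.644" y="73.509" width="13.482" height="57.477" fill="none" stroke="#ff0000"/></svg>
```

; Generated by LaserGRBL
G21
G90
G00 X51.644 Y192.027
M3 S277
G1 X65.126 Y192.027 F2429
G1 X65.126 Y134.550
G1 X51.644 Y134.550
G1 X51.644 Y192.027
M5
G00 X0.000 Y0.000

1 u = 1 mm; y_m = 265.536 − y.

[1] `<rect>` rectangle, #ff0000→engrave S277 F2429: (51.644,192.027) → (65.126,192.027) → (65.126,134.550) → (51.644,134.550) → (51.644,192.027) (closed)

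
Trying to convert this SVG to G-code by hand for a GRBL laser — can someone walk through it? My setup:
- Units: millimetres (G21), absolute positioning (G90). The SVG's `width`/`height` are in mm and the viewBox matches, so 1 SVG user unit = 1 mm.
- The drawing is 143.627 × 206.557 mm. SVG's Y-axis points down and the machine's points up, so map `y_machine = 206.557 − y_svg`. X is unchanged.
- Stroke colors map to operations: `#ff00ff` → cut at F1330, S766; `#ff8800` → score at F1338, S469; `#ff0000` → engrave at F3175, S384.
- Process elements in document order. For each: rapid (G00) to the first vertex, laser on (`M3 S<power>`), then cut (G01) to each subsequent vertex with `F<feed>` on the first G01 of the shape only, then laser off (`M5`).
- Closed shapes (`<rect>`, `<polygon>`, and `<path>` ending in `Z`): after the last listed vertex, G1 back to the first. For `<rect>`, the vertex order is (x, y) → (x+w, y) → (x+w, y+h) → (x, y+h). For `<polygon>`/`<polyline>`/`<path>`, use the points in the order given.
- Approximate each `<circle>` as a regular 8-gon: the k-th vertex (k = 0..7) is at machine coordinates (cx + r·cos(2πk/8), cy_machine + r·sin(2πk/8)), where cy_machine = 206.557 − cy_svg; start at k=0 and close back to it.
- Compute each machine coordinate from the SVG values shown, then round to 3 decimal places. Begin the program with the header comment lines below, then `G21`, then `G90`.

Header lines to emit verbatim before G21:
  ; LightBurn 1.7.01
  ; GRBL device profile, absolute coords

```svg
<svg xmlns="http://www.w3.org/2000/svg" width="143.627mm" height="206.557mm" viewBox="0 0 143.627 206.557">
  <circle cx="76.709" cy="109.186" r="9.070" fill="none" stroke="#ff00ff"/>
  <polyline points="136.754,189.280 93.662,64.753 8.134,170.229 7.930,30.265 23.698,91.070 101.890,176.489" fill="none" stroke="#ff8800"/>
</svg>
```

; LightBurn 1.7.01
; GRBL device profile, absolute coords
G21
G90
G00 X85.779 Y97.371
M3 S766
G01 X83.122 Y103.784 F1330
G01 X76.709 Y106.441
G01 X70.296 Y103.784
G01 X67.639 Y97.371
G01 X70.296 Y90.958
G01 X76.709 Y88.301
G01 X83.122 Y90.958
G01 X85.779 Y97.371
M5
G00 X136.754 Y17.277
M3 S469
G01 X93.662 Y141.804 F1338
G01 X8.134 Y36.328
G01 X7.930 Y176.292
G01 X23.698 Y115.487
G01 X101.890 Y30.068
M5

viewBox `0 0 143.627 206.557` with mm width/height → 1 unit = 1 mm. Flip: y_m = 206.557 − y_svg.

**Shape 1** — `<circle>` circle, stroke `#ff00ff` → cut (S766, F1330). Machine vertices: (85.779,97.371) → (83.122,103.784) → (76.709,106.441) → (70.296,103.784) → (67.639,97.371) → (70.296,90.958) → (76.709,88.301) → (83.122,90.958) → (85.779,97.371). Closed: final G1 returns to the first vertex.

**Shape 2** — `<polyline>` open polyline, stroke `#ff8800` → score (S469, F1338). Machine vertices: (136.754,17.277) → (93.662,141.804) → (8.134,36.328) → (7.930,176.292) → (23.698,115.487) → (101.890,30.068). Open path.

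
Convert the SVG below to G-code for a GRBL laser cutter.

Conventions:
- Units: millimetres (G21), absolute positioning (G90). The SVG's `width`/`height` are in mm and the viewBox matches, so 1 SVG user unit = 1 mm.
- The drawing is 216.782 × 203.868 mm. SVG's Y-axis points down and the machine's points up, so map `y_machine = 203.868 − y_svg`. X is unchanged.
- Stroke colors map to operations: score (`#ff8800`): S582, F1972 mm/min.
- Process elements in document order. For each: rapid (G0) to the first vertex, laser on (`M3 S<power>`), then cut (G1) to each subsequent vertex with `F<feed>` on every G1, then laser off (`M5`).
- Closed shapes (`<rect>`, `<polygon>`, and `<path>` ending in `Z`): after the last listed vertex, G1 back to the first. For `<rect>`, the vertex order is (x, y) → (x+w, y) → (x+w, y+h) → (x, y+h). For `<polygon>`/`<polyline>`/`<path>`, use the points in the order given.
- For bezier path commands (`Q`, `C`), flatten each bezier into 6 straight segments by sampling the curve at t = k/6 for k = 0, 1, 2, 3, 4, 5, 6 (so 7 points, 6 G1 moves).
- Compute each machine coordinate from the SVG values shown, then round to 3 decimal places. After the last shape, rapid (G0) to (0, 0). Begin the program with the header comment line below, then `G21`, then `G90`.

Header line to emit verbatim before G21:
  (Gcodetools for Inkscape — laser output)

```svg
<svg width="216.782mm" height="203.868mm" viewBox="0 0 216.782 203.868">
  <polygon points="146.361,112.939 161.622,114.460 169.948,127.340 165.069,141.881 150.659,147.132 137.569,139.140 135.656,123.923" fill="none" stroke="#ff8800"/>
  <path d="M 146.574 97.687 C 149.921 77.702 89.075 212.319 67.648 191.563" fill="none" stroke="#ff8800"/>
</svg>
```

viewBox `0 0 216.782 203.868` with mm width/height → 1 unit = 1 mm. Flip: y_m = 203.868 − y_svg.

**Shape 1** — `<polygon>` regular polygon, stroke `#ff8800` → score (S582, F1972). Machine vertices: (146.361,90.929) → (161.622,89.408) → (169.948,76.528) → (165.069,61.987) → (150.659,56.736) → (137.569,64.728) → (135.656,79.945) → (146.361,90.929). Closed: final G1 returns to the first vertex.

**Shape 2** — `<path>` cubic bezier, stroke `#ff8800` → score (S582, F1972). Control points (SVG): P0=(146.574,97.687), P1=(149.921,77.702), P2=(89.075,212.319), P3=(67.648,191.563); sampled at t=k/6. Machine vertices: (146.574,106.181) → (143.378,104.725) → (132.361,86.113) → (116.401,58.954) → (98.377,31.859) → (81.167,13.440) → (67.648,12.305). Open path.

(Gcodetools for Inkscape — laser output)
G21
G90
G0 X146.361 Y90.929
M3 S582
G1 X161.622 Y89.408 F1972
G1 X169.948 Y76.528 F1972
G1 X165.069 Y61.987 F1972
G1 X150.659 Y56.736 F1972
G1 X137.569 Y64.728 F1972
G1 X135.656 Y79.945 F1972
G1 X146.361 Y90.929 F1972
M5
G0 X146.574 Y106.181
M3 S582
G1 X143.378 Y104.725 F1972
G1 X132.361 Y86.113 F1972
G1 X116.401 Y58.954 F1972
G1 X98.377 Y31.859 F1972
G1 X81.167 Y13.440 F1972
G1 X67.648 Y12.305 F1972
M5
G0 X0.000 Y0.000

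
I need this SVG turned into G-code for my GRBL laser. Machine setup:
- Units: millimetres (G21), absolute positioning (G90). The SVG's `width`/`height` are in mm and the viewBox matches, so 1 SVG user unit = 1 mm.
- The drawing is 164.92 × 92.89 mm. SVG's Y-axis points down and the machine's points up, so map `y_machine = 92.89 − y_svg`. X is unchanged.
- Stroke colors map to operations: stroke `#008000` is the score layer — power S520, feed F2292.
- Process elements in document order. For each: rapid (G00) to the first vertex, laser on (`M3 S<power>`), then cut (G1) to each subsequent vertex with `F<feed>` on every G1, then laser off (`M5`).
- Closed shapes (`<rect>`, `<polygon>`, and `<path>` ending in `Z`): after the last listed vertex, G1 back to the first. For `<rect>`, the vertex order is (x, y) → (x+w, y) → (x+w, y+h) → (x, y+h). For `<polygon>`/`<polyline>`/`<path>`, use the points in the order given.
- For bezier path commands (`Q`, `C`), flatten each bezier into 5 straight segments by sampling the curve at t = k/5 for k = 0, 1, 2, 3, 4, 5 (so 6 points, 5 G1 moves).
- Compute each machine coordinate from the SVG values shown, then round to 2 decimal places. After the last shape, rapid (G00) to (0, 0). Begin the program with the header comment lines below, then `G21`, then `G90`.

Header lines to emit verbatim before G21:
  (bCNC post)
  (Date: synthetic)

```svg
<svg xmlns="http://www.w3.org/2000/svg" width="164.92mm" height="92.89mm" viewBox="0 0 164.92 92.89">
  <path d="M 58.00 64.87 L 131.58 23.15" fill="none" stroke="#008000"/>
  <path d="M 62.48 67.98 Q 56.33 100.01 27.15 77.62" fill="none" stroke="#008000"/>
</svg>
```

(bCNC post)
(Date: synthetic)
G21
G90
G00 X58.00 Y28.02
M3 S520
G1 X131.58 Y69.74 F2292
M5
G00 X62.48 Y24.91
M3 S520
G1 X59.10 Y14.27 F2292
G1 X53.88 Y7.99 F2292
G1 X46.81 Y6.07 F2292
G1 X37.90 Y8.49 F2292
G1 X27.15 Y15.27 F2292
M5
G00 X0.00 Y0.00

viewBox `0 0 164.92 92.89` with mm width/height → 1 unit = 1 mm. Flip: y_m = 92.89 − y_svg.

**Shape 1** — `<path>` line segment, stroke `#008000` → score (S520, F2292). Machine vertices: (58.00,28.02) → (131.58,69.74). Open path.

**Shape 2** — `<path>` quadratic bezier, stroke `#008000` → score (S520, F2292). Control points (SVG): P0=(62.48,67.98), P1=(56.33,100.01), P2=(27.15,77.62); sampled at t=k/5. Machine vertices: (62.48,24.91) → (59.10,14.27) → (53.88,7.99) → (46.81,6.07) → (37.90,8.49) → (27.15,15.27). Open path.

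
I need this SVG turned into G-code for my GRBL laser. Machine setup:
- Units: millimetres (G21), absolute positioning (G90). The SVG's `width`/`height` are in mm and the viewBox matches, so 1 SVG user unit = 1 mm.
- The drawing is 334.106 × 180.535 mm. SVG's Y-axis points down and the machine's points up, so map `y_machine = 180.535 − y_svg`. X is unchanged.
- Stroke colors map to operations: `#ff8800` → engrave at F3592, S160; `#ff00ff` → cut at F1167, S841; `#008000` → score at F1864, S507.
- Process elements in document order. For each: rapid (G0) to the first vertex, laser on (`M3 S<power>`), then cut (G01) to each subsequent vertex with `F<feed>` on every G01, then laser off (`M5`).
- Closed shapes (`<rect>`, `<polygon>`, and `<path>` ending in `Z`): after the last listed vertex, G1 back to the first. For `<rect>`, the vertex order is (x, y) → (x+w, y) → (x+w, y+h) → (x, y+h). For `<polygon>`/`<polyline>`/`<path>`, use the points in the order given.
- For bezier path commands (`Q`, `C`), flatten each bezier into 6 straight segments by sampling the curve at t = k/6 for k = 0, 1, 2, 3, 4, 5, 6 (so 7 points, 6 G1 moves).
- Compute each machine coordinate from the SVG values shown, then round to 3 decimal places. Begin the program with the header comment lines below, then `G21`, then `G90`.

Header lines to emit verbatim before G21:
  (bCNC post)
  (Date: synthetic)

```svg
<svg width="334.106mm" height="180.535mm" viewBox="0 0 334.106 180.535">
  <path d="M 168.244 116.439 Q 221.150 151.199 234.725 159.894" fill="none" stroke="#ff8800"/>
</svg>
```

(bCNC post)
(Date: synthetic)
G21
G90
G0 X168.244 Y64.096
M3 S160
G01 X184.787 Y53.233 F3592
G01 X199.145 Y43.819 F3592
G01 X211.317 Y35.852 F3592
G01 X221.305 Y29.334 F3592
G01 X229.107 Y24.263 F3592
G01 X234.725 Y20.641 F3592
M5

1 u = 1 mm; y_m = 180.535 − y.

[1] `<path>` quadratic bezier, #ff8800→engrave S160 F3592: (168.244,64.096) → (184.787,53.233) → (199.145,43.819) → (211.317,35.852) → (221.305,29.334) → (229.107,24.263) → (234.725,20.641)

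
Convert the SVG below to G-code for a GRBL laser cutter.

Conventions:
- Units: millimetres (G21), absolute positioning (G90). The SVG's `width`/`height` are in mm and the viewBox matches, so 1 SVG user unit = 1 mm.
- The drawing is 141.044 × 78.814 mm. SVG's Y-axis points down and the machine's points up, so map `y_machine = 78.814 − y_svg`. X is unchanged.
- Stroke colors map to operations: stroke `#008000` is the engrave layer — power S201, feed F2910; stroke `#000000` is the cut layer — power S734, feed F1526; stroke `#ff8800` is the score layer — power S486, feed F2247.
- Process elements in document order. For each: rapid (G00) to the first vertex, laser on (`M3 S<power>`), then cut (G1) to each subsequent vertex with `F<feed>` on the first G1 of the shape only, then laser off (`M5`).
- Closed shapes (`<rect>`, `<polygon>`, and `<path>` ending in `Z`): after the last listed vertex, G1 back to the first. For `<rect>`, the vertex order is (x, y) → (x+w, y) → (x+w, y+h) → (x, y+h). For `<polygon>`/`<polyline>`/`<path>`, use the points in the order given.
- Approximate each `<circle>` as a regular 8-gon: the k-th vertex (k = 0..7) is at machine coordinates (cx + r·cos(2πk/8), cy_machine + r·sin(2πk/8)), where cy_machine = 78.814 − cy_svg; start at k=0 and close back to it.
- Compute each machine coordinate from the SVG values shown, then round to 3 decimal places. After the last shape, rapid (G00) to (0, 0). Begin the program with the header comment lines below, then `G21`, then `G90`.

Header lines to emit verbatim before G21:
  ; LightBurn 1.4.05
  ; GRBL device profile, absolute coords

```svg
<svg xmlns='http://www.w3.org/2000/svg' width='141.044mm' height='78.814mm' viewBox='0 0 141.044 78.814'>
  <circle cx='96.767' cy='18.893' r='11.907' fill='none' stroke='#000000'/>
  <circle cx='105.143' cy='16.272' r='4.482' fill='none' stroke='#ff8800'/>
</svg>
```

viewBox `0 0 141.044 78.814` with mm width/height → 1 unit = 1 mm. Flip: y_m = 78.814 − y_svg.

**Shape 1** — `<circle>` circle, stroke `#000000` → cut (S734, F1526). Machine vertices: (108.674,59.921) → (105.187,68.341) → (96.767,71.828) → (88.347,68.341) → (84.860,59.921) → (88.347,51.501) → (96.767,48.014) → (105.187,51.501) → (108.674,59.921). Closed: final G1 returns to the first vertex.

**Shape 2** — `<circle>` circle, stroke `#ff8800` → score (S486, F2247). Machine vertices: (109.625,62.542) → (108.312,65.711) → (105.143,67.024) → (101.974,65.711) → (100.661,62.542) → (101.974,59.373) → (105.143,58.060) → (108.312,59.373) → (109.625,62.542). Closed: final G1 returns to the first vertex.

; LightBurn 1.4.05
; GRBL device profile, absolute coords
G21
G90
G00 X108.674 Y59.921
M3 S734
G1 X105.187 Y68.341 F1526
G1 X96.767 Y71.828
G1 X88.347 Y68.341
G1 X84.860 Y59.921
G1 X88.347 Y51.501
G1 X96.767 Y48.014
G1 X105.187 Y51.501
G1 X108.674 Y59.921
M5
G00 X109.625 Y62.542
M3 S486
G1 X108.312 Y65.711 F2247
G1 X105.143 Y67.024
G1 X101.974 Y65.711
G1 X100.661 Y62.542
G1 X101.974 Y59.373
G1 X105.143 Y58.060
G1 X108.312 Y59.373
G1 X109.625 Y62.542
M5
G00 X0.000 Y0.000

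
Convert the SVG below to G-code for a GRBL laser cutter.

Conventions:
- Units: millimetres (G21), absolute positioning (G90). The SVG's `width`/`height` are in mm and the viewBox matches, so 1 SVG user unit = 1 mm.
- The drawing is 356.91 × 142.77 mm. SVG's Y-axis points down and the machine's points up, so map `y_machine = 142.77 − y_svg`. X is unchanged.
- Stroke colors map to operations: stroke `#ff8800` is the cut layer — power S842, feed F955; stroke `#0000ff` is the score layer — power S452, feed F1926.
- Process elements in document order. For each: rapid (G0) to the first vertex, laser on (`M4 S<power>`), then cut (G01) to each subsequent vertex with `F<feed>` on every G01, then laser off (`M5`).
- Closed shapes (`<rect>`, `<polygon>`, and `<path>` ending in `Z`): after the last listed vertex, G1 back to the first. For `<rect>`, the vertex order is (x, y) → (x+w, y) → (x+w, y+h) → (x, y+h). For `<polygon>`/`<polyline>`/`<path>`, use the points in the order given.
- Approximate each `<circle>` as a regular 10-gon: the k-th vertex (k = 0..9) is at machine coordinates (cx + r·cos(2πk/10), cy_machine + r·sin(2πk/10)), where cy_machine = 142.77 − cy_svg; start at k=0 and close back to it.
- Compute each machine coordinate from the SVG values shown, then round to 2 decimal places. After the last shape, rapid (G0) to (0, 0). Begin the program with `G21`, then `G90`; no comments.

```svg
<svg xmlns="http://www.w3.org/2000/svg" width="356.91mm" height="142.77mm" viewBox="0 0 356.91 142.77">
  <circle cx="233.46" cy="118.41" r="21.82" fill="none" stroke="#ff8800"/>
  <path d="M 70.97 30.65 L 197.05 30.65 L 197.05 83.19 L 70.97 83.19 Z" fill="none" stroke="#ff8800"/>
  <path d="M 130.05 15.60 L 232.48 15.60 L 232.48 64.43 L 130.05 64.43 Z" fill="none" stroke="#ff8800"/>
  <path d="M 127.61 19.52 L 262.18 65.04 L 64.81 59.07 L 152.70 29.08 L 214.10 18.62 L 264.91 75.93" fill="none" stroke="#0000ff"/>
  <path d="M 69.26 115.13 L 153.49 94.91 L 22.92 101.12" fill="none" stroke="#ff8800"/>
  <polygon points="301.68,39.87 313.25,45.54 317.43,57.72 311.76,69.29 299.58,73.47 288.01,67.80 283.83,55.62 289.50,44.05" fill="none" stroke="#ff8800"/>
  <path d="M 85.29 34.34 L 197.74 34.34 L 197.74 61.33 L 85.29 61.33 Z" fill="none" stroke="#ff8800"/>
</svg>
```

G21
G90
G0 X255.28 Y24.36
M4 S842
G01 X251.11 Y37.19 F955
G01 X240.20 Y45.11 F955
G01 X226.72 Y45.11 F955
G01 X215.81 Y37.19 F955
G01 X211.64 Y24.36 F955
G01 X215.81 Y11.53 F955
G01 X226.72 Y3.61 F955
G01 X240.20 Y3.61 F955
G01 X251.11 Y11.53 F955
G01 X255.28 Y24.36 F955
M5
G0 X70.97 Y112.12
M4 S842
G01 X197.05 Y112.12 F955
G01 X197.05 Y59.58 F955
G01 X70.97 Y59.58 F955
G01 X70.97 Y112.12 F955
M5
G0 X130.05 Y127.17
M4 S842
G01 X232.48 Y127.17 F955
G01 X232.48 Y78.34 F955
G01 X130.05 Y78.34 F955
G01 X130.05 Y127.17 F955
M5
G0 X127.61 Y123.25
M4 S452
G01 X262.18 Y77.73 F1926
G01 X64.81 Y83.70 F1926
G01 X152.70 Y113.69 F1926
G01 X214.10 Y124.15 F1926
G01 X264.91 Y66.84 F1926
M5
G0 X69.26 Y27.64
M4 S842
G01 X153.49 Y47.86 F955
G01 X22.92 Y41.65 F955
M5
G0 X301.68 Y102.90
M4 S842
G01 X313.25 Y97.23 F955
G01 X317.43 Y85.05 F955
G01 X311.76 Y73.48 F955
G01 X299.58 Y69.30 F955
G01 X288.01 Y74.97 F955
G01 X283.83 Y87.15 F955
G01 X289.50 Y98.72 F955
G01 X301.68 Y102.90 F955
M5
G0 X85.29 Y108.43
M4 S842
G01 X197.74 Y108.43 F955
G01 X197.74 Y81.44 F955
G01 X85.29 Y81.44 F955
G01 X85.29 Y108.43 F955
M5
G0 X0.00 Y0.00

1 u = 1 mm; y_m = 142.77 − y.

[1] `<circle>` circle, #ff8800→cut S842 F955: (255.28,24.36) → (251.11,37.19) → (240.20,45.11) → (226.72,45.11) → (215.81,37.19) → (211.64,24.36) → (215.81,11.53) → (226.72,3.61) → (240.20,3.61) → (251.11,11.53) → (255.28,24.36) (closed)

[2] `<path>` rectangle, #ff8800→cut S842 F955: (70.97,112.12) → (197.05,112.12) → (197.05,59.58) → (70.97,59.58) → (70.97,112.12) (closed)

[3] `<path>` rectangle, #ff8800→cut S842 F955: (130.05,127.17) → (232.48,127.17) → (232.48,78.34) → (130.05,78.34) → (130.05,127.17) (closed)

[4] `<path>` open polyline, #0000ff→score S452 F1926: (127.61,123.25) → (262.18,77.73) → (64.81,83.70) → (152.70,113.69) → (214.10,124.15) → (264.91,66.84)

[5] `<path>` open polyline, #ff8800→cut S842 F955: (69.26,27.64) → (153.49,47.86) → (22.92,41.65)

[6] `<polygon>` regular polygon, #ff8800→cut S842 F955: (301.68,102.90) → (313.25,97.23) → (317.43,85.05) → (311.76,73.48) → (299.58,69.30) → (288.01,74.97) → (283.83,87.15) → (289.50,98.72) → (301.68,102.90) (closed)

[7] `<path>` rectangle, #ff8800→cut S842 F955: (85.29,108.43) → (197.74,108.43) → (197.74,81.44) → (85.29,81.44) → (85.29,108.43) (closed)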